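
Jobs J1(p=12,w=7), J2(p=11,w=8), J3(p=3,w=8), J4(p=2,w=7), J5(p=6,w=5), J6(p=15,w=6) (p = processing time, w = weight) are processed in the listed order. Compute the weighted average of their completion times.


Completion times:
  J1: C=12, w×C=7×12=84
  J2: C=23, w×C=8×23=184
  J3: C=26, w×C=8×26=208
  J4: C=28, w×C=7×28=196
  J5: C=34, w×C=5×34=170
  J6: C=49, w×C=6×49=294
Sum w×C = 1136
Sum w = 41
Weighted avg = 1136/41
= 27.71


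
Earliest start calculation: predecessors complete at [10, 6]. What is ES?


ES = max of all predecessor completion times
Predecessors: [10, 6]
ES = max(10, 6)
= 10


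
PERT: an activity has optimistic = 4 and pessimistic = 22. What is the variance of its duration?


σ² = ((p - o) / 6)² = (p - o)² / 36
= (22 - 4)² / 36
= 18² / 36
= 324 / 36
= 9.0000


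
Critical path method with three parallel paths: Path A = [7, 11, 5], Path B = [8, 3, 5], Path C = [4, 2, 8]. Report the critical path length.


Path A: 7 + 11 + 5 = 23
Path B: 8 + 3 + 5 = 16
Path C: 4 + 2 + 8 = 14
Critical path = longest = max(23, 16, 14)
= 23 (Path A)


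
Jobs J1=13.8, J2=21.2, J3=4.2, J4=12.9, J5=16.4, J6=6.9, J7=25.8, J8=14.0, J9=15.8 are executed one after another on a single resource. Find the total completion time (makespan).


Sequential makespan: sum all processing times
= 13.8 + 21.2 + 4.2 + 12.9 + 16.4 + 6.9 + 25.8 + 14.0 + 15.8
= 131.0 time units


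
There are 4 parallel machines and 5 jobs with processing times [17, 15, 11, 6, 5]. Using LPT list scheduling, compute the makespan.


Jobs (LPT sorted): [17, 15, 11, 6, 5]
Machines: 4
  J=17 → Machine 1 (load: 0+17=17)
  J=15 → Machine 2 (load: 0+15=15)
  J=11 → Machine 3 (load: 0+11=11)
  J=6 → Machine 4 (load: 0+6=6)
  J=5 → Machine 4 (load: 6+5=11)
Machine loads: [17, 15, 11, 11]
Makespan = max = 17 time units


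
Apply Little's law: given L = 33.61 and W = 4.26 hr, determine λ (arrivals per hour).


Little's law: L = λW → λ = L / W
= 33.61 / 4.26
= 7.89 per hour


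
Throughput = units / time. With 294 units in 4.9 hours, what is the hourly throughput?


Throughput = units / time
= 294 / 4.9
= 60.0 units/hour


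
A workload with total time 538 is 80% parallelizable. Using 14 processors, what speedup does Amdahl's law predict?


Amdahl's law: T_p = T × ((1-p) + p/N)
= 538 × ((1-0.8) + 0.8/14)
= 538 × (0.20 + 0.0571)
= 538 × 0.2571
= 138.34
Speedup = 538/138.34
= 3.89×


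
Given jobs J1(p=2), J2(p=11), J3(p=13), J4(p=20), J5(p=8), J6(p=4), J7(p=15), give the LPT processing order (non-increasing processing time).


LPT: sort by longest processing time first
  J4: p=20
  J7: p=15
  J3: p=13
  J2: p=11
  J5: p=8
  J6: p=4
  J1: p=2
Order: J4 → J7 → J3 → J2 → J5 → J6 → J1


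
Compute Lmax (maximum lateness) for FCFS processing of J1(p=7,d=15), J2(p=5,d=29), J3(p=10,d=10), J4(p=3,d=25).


Lateness per job (L = C - d):
  J1: C=7, d=15, L=-8
  J2: C=12, d=29, L=-17
  J3: C=22, d=10, L=12
  J4: C=25, d=25, L=0
Lmax = max(-8, -17, 12, 0)
= 12


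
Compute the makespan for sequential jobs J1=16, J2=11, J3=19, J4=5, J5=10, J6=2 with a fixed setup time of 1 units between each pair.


Makespan = Σ processing + (n-1) × setup
= (16 + 11 + 19 + 5 + 10 + 2) + (6-1)×1
= 63 + 5
= 68 time units


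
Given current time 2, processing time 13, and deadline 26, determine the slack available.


Slack = due - current_time - processing
= 26 - 2 - 13
= 11


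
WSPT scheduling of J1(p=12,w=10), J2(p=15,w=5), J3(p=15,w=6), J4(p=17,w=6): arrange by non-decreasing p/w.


WSPT (Smith's rule): sort by p/w ascending
  J1: p/w = 12/10 = 1.200
  J3: p/w = 15/6 = 2.500
  J4: p/w = 17/6 = 2.833
  J2: p/w = 15/5 = 3.000
Order: J1 → J3 → J4 → J2


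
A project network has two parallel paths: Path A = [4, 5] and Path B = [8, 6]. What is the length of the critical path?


Path A: 4 + 5 = 9
Path B: 8 + 6 = 14
Critical path = longest = max(9, 14)
= 14 (Path B)


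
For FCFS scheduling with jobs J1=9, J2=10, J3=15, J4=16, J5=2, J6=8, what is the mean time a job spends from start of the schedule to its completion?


Completion times:
  J1: completes at 9
  J2: completes at 19
  J3: completes at 34
  J4: completes at 50
  J5: completes at 52
  J6: completes at 60
Sum = 224
Average = 224/6
= 37.33


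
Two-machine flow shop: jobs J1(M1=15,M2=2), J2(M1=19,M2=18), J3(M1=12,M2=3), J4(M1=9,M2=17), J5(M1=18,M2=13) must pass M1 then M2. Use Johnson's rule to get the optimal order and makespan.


Johnson's rule:
Group 1 (M1≤M2, sort by M1): ['J4']
Group 2 (M1>M2, sort desc M2): ['J2', 'J5', 'J3', 'J1']
Sequence: J4 → J2 → J5 → J3 → J1
Makespan calculation:
  J4: M1 done=9, M2 done=26
  J2: M1 done=28, M2 done=46
  J5: M1 done=46, M2 done=59
  J3: M1 done=58, M2 done=62
  J1: M1 done=73, M2 done=75
= Sequence: J4 → J2 → J5 → J3 → J1, Makespan: 75


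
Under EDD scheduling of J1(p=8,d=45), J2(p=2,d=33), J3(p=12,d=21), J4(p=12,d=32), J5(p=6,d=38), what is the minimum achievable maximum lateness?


EDD order: J3 → J4 → J2 → J5 → J1
Completion and lateness:
  J3: C=12, d=21, L=12-21=-9
  J4: C=24, d=32, L=24-32=-8
  J2: C=26, d=33, L=26-33=-7
  J5: C=32, d=38, L=32-38=-6
  J1: C=40, d=45, L=40-45=-5
Lmax = max(-9, -8, -7, -6, -5)
= -5


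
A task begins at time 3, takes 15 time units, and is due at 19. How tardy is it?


Completion = start + processing = 3 + 15 = 18
Tardiness = max(0, C - d) = max(0, 18 - 19)
= max(0, -1)
= 0


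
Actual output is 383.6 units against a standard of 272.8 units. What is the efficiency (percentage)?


Efficiency = (actual / standard) × 100
= (383.6 / 272.8) × 100
= 140.6%


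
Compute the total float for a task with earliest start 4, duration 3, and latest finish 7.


EF = ES + duration = 4 + 3 = 7
LS = LF - duration = 7 - 3 = 4
Total Float = LF - EF = 7 - 7
(or LS - ES = 4 - 4)
= 0


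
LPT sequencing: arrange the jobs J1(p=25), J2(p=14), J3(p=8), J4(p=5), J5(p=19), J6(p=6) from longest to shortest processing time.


LPT: sort by longest processing time first
  J1: p=25
  J5: p=19
  J2: p=14
  J3: p=8
  J6: p=6
  J4: p=5
Order: J1 → J5 → J2 → J3 → J6 → J4


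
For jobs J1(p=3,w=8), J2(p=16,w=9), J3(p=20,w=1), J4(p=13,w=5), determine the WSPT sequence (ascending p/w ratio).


WSPT (Smith's rule): sort by p/w ascending
  J1: p/w = 3/8 = 0.375
  J2: p/w = 16/9 = 1.778
  J4: p/w = 13/5 = 2.600
  J3: p/w = 20/1 = 20.000
Order: J1 → J2 → J4 → J3


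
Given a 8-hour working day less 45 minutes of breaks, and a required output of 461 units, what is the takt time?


Available = 8×60 - 45 = 435 min
Takt time = 435 / 461
= 0.94 min/unit


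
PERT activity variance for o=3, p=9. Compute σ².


σ² = ((p - o) / 6)² = (p - o)² / 36
= (9 - 3)² / 36
= 6² / 36
= 36 / 36
= 1.0000


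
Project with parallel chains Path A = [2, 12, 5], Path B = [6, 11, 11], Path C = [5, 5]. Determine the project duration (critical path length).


Path A: 2 + 12 + 5 = 19
Path B: 6 + 11 + 11 = 28
Path C: 5 + 5 = 10
Critical path = longest = max(19, 28, 10)
= 28 (Path B)


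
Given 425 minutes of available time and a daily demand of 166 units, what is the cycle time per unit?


Cycle time = available time / demand
= 425 / 166
= 2.56 min/unit


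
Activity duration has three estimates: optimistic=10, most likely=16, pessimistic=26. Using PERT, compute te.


te = (o + 4m + p) / 6
= (10 + 4×16 + 26) / 6
= (10 + 64 + 26) / 6
= 100 / 6
= 16.67


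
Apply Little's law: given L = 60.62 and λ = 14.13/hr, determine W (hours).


Little's law: L = λW → W = L / λ
= 60.62 / 14.13
= 4.29 hours


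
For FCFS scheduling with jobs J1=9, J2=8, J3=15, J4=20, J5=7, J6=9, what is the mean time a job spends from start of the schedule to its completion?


Completion times:
  J1: completes at 9
  J2: completes at 17
  J3: completes at 32
  J4: completes at 52
  J5: completes at 59
  J6: completes at 68
Sum = 237
Average = 237/6
= 39.50


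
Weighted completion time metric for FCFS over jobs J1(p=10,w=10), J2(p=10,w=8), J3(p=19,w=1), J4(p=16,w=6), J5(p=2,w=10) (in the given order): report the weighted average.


Completion times:
  J1: C=10, w×C=10×10=100
  J2: C=20, w×C=8×20=160
  J3: C=39, w×C=1×39=39
  J4: C=55, w×C=6×55=330
  J5: C=57, w×C=10×57=570
Sum w×C = 1199
Sum w = 35
Weighted avg = 1199/35
= 34.26


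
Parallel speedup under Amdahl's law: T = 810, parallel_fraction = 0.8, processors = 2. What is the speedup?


Amdahl's law: T_p = T × ((1-p) + p/N)
= 810 × ((1-0.8) + 0.8/2)
= 810 × (0.20 + 0.4000)
= 810 × 0.6000
= 486.00
Speedup = 810/486.00
= 1.67×


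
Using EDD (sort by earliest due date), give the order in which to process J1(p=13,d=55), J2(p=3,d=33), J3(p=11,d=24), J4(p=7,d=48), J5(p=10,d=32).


EDD: sort by earliest due date
  J3: d=24, p=11
  J5: d=32, p=10
  J2: d=33, p=3
  J4: d=48, p=7
  J1: d=55, p=13
Order: J3 → J5 → J2 → J4 → J1


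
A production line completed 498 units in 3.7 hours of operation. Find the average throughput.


Throughput = units / time
= 498 / 3.7
= 134.6 units/hour


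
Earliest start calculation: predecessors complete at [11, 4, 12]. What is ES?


ES = max of all predecessor completion times
Predecessors: [11, 4, 12]
ES = max(11, 4, 12)
= 12


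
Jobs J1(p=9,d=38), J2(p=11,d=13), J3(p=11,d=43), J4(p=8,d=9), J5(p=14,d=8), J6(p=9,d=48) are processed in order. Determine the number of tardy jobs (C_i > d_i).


Completion vs due date:
  J1: C=9, d=38 → on time
  J2: C=20, d=13 → TARDY
  J3: C=31, d=43 → on time
  J4: C=39, d=9 → TARDY
  J5: C=53, d=8 → TARDY
  J6: C=62, d=48 → TARDY
Tardy jobs: J2, J4, J5, J6
Count = 4


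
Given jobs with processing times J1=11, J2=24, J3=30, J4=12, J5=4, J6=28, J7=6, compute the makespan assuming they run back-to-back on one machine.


Sequential makespan: sum all processing times
= 11 + 24 + 30 + 12 + 4 + 28 + 6
= 115 time units


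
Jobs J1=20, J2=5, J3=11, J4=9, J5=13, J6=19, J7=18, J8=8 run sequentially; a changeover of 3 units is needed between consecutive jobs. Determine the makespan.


Makespan = Σ processing + (n-1) × setup
= (20 + 5 + 11 + 9 + 13 + 19 + 18 + 8) + (8-1)×3
= 103 + 21
= 124 time units


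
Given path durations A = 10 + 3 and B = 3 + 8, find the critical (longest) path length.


Path A: 10 + 3 = 13
Path B: 3 + 8 = 11
Critical path = longest = max(13, 11)
= 13 (Path A)


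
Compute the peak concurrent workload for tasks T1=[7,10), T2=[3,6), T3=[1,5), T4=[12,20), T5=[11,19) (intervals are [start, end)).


Check each time point for overlaps:
  t=3: 2 tasks active (T2, T3)
Max concurrent = 2


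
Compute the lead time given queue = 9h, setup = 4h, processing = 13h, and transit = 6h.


Lead time = queue + setup + processing + transit
= 9 + 4 + 13 + 6
= 32 hours


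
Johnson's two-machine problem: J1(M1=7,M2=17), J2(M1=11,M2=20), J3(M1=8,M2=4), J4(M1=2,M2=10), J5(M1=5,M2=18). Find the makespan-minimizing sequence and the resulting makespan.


Johnson's rule:
Group 1 (M1≤M2, sort by M1): ['J4', 'J5', 'J1', 'J2']
Group 2 (M1>M2, sort desc M2): ['J3']
Sequence: J4 → J5 → J1 → J2 → J3
Makespan calculation:
  J4: M1 done=2, M2 done=12
  J5: M1 done=7, M2 done=30
  J1: M1 done=14, M2 done=47
  J2: M1 done=25, M2 done=67
  J3: M1 done=33, M2 done=71
= Sequence: J4 → J5 → J1 → J2 → J3, Makespan: 71


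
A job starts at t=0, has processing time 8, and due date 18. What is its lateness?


Completion = 0 + 8 = 8
Lateness = C - d = 8 - 18
= -10


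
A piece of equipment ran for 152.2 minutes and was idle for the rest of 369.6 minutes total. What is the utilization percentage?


Utilization = busy / total × 100
= 152.2 / 369.6 × 100
= 41.2%


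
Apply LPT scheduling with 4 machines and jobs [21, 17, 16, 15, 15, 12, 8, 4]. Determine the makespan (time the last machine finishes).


Jobs (LPT sorted): [21, 17, 16, 15, 15, 12, 8, 4]
Machines: 4
  J=21 → Machine 1 (load: 0+21=21)
  J=17 → Machine 2 (load: 0+17=17)
  J=16 → Machine 3 (load: 0+16=16)
  J=15 → Machine 4 (load: 0+15=15)
  J=15 → Machine 4 (load: 15+15=30)
  J=12 → Machine 3 (load: 16+12=28)
  J=8 → Machine 2 (load: 17+8=25)
  J=4 → Machine 1 (load: 21+4=25)
Machine loads: [25, 25, 28, 30]
Makespan = max = 30 time units


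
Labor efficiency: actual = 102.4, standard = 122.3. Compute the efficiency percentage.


Efficiency = (actual / standard) × 100
= (102.4 / 122.3) × 100
= 83.7%


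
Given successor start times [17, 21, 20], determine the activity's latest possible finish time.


LF = min of all successor start times
Successors start at: [17, 21, 20]
LF = min(17, 21, 20)
= 17


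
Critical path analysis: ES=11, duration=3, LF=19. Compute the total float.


EF = ES + duration = 11 + 3 = 14
LS = LF - duration = 19 - 3 = 16
Total Float = LF - EF = 19 - 14
(or LS - ES = 16 - 11)
= 5


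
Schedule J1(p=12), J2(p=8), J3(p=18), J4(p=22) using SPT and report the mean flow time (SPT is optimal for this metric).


SPT order: J2 → J1 → J3 → J4
Completion times:
  J2: C=8
  J1: C=20
  J3: C=38
  J4: C=60
Sum = 126, n = 4
Mean flow = 126/4
= 31.50


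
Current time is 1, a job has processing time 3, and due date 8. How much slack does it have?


Slack = due - current_time - processing
= 8 - 1 - 3
= 4


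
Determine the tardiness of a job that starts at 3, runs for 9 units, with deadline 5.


Completion = start + processing = 3 + 9 = 12
Tardiness = max(0, C - d) = max(0, 12 - 5)
= max(0, 7)
= 7


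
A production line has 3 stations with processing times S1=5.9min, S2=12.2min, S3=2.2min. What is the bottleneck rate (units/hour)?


Bottleneck = longest station time
Station times: [5.9, 12.2, 2.2]
Max = 12.2 min
Rate = 60 / 12.2
= 4.92 units/hour (bottleneck: 12.2min)


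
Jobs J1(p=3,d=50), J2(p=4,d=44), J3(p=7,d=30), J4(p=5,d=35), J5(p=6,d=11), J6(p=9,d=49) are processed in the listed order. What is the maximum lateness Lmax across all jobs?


Lateness per job (L = C - d):
  J1: C=3, d=50, L=-47
  J2: C=7, d=44, L=-37
  J3: C=14, d=30, L=-16
  J4: C=19, d=35, L=-16
  J5: C=25, d=11, L=14
  J6: C=34, d=49, L=-15
Lmax = max(-47, -37, -16, -16, 14, -15)
= 14


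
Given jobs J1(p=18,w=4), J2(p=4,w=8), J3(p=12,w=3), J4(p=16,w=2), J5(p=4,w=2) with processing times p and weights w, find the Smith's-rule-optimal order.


WSPT (Smith's rule): sort by p/w ascending
  J2: p/w = 4/8 = 0.500
  J5: p/w = 4/2 = 2.000
  J3: p/w = 12/3 = 4.000
  J1: p/w = 18/4 = 4.500
  J4: p/w = 16/2 = 8.000
Order: J2 → J5 → J3 → J1 → J4


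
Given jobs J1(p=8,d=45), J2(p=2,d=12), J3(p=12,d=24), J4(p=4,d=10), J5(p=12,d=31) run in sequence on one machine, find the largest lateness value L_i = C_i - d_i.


Lateness per job (L = C - d):
  J1: C=8, d=45, L=-37
  J2: C=10, d=12, L=-2
  J3: C=22, d=24, L=-2
  J4: C=26, d=10, L=16
  J5: C=38, d=31, L=7
Lmax = max(-37, -2, -2, 16, 7)
= 16


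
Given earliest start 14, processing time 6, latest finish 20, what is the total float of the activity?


EF = ES + duration = 14 + 6 = 20
LS = LF - duration = 20 - 6 = 14
Total Float = LF - EF = 20 - 20
(or LS - ES = 14 - 14)
= 0


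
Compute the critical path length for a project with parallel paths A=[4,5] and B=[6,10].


Path A: 4 + 5 = 9
Path B: 6 + 10 = 16
Critical path = longest = max(9, 16)
= 16 (Path B)


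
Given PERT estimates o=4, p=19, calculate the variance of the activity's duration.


σ² = ((p - o) / 6)² = (p - o)² / 36
= (19 - 4)² / 36
= 15² / 36
= 225 / 36
= 6.2500


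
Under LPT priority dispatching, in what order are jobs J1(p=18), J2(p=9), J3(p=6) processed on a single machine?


LPT: sort by longest processing time first
  J1: p=18
  J2: p=9
  J3: p=6
Order: J1 → J2 → J3


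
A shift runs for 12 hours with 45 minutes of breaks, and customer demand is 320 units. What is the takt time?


Available = 12×60 - 45 = 675 min
Takt time = 675 / 320
= 2.11 min/unit


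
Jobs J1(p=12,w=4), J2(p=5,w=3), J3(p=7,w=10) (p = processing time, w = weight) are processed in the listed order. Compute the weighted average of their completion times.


Completion times:
  J1: C=12, w×C=4×12=48
  J2: C=17, w×C=3×17=51
  J3: C=24, w×C=10×24=240
Sum w×C = 339
Sum w = 17
Weighted avg = 339/17
= 19.94


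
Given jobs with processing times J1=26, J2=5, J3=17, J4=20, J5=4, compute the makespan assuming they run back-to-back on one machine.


Sequential makespan: sum all processing times
= 26 + 5 + 17 + 20 + 4
= 72 time units


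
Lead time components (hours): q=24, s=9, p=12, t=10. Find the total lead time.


Lead time = queue + setup + processing + transit
= 24 + 9 + 12 + 10
= 55 hours


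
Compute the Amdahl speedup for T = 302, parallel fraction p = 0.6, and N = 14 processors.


Amdahl's law: T_p = T × ((1-p) + p/N)
= 302 × ((1-0.6) + 0.6/14)
= 302 × (0.40 + 0.0429)
= 302 × 0.4429
= 133.74
Speedup = 302/133.74
= 2.26×


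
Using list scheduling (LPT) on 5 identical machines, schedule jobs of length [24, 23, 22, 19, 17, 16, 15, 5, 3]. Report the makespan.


Jobs (LPT sorted): [24, 23, 22, 19, 17, 16, 15, 5, 3]
Machines: 5
  J=24 → Machine 1 (load: 0+24=24)
  J=23 → Machine 2 (load: 0+23=23)
  J=22 → Machine 3 (load: 0+22=22)
  J=19 → Machine 4 (load: 0+19=19)
  J=17 → Machine 5 (load: 0+17=17)
  J=16 → Machine 5 (load: 17+16=33)
  J=15 → Machine 4 (load: 19+15=34)
  J=5 → Machine 3 (load: 22+5=27)
  J=3 → Machine 2 (load: 23+3=26)
Machine loads: [24, 26, 27, 34, 33]
Makespan = max = 34 time units


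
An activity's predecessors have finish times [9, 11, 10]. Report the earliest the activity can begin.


ES = max of all predecessor completion times
Predecessors: [9, 11, 10]
ES = max(9, 11, 10)
= 11


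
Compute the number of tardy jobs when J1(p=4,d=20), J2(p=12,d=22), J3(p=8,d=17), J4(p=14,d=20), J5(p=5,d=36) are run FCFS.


Completion vs due date:
  J1: C=4, d=20 → on time
  J2: C=16, d=22 → on time
  J3: C=24, d=17 → TARDY
  J4: C=38, d=20 → TARDY
  J5: C=43, d=36 → TARDY
Tardy jobs: J3, J4, J5
Count = 3


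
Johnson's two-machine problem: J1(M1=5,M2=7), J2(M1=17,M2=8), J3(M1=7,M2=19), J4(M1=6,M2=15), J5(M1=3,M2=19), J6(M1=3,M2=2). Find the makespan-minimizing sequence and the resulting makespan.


Johnson's rule:
Group 1 (M1≤M2, sort by M1): ['J5', 'J1', 'J4', 'J3']
Group 2 (M1>M2, sort desc M2): ['J2', 'J6']
Sequence: J5 → J1 → J4 → J3 → J2 → J6
Makespan calculation:
  J5: M1 done=3, M2 done=22
  J1: M1 done=8, M2 done=29
  J4: M1 done=14, M2 done=44
  J3: M1 done=21, M2 done=63
  J2: M1 done=38, M2 done=71
  J6: M1 done=41, M2 done=73
= Sequence: J5 → J1 → J4 → J3 → J2 → J6, Makespan: 73


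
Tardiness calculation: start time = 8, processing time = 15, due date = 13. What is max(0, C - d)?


Completion = start + processing = 8 + 15 = 23
Tardiness = max(0, C - d) = max(0, 23 - 13)
= max(0, 10)
= 10


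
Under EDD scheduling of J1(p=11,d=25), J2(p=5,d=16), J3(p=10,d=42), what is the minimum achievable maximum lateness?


EDD order: J2 → J1 → J3
Completion and lateness:
  J2: C=5, d=16, L=5-16=-11
  J1: C=16, d=25, L=16-25=-9
  J3: C=26, d=42, L=26-42=-16
Lmax = max(-11, -9, -16)
= -9


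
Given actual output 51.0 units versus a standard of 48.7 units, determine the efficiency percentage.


Efficiency = (actual / standard) × 100
= (51.0 / 48.7) × 100
= 104.7%


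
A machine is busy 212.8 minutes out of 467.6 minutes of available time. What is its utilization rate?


Utilization = busy / total × 100
= 212.8 / 467.6 × 100
= 45.5%


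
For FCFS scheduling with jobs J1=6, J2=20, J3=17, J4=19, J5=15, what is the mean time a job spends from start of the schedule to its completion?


Completion times:
  J1: completes at 6
  J2: completes at 26
  J3: completes at 43
  J4: completes at 62
  J5: completes at 77
Sum = 214
Average = 214/5
= 42.80


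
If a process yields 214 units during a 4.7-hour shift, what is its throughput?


Throughput = units / time
= 214 / 4.7
= 45.5 units/hour


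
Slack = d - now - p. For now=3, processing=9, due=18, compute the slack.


Slack = due - current_time - processing
= 18 - 3 - 9
= 6


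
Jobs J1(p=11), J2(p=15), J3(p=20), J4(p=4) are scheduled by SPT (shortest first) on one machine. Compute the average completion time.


SPT order: J4 → J1 → J2 → J3
Completion times:
  J4: C=4
  J1: C=15
  J2: C=30
  J3: C=50
Sum = 99, n = 4
Mean flow = 99/4
= 24.75


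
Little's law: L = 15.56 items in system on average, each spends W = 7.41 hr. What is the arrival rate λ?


Little's law: L = λW → λ = L / W
= 15.56 / 7.41
= 2.10 per hour


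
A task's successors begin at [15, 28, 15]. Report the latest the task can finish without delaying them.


LF = min of all successor start times
Successors start at: [15, 28, 15]
LF = min(15, 28, 15)
= 15


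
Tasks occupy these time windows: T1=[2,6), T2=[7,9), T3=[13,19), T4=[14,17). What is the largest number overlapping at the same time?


Check each time point for overlaps:
  t=14: 2 tasks active (T3, T4)
Max concurrent = 2


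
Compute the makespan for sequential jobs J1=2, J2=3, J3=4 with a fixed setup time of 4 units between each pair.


Makespan = Σ processing + (n-1) × setup
= (2 + 3 + 4) + (3-1)×4
= 9 + 8
= 17 time units


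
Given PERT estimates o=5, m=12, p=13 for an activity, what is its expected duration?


te = (o + 4m + p) / 6
= (5 + 4×12 + 13) / 6
= (5 + 48 + 13) / 6
= 66 / 6
= 11.00


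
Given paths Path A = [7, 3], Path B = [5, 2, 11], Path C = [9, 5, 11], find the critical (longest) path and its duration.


Path A: 7 + 3 = 10
Path B: 5 + 2 + 11 = 18
Path C: 9 + 5 + 11 = 25
Critical path = longest = max(10, 18, 25)
= 25 (Path C)


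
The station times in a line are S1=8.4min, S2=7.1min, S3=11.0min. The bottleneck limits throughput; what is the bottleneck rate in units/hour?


Bottleneck = longest station time
Station times: [8.4, 7.1, 11.0]
Max = 11.0 min
Rate = 60 / 11.0
= 5.45 units/hour (bottleneck: 11.0min)


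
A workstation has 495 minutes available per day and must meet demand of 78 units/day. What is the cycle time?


Cycle time = available time / demand
= 495 / 78
= 6.35 min/unit


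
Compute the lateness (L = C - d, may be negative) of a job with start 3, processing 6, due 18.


Completion = 3 + 6 = 9
Lateness = C - d = 9 - 18
= -9


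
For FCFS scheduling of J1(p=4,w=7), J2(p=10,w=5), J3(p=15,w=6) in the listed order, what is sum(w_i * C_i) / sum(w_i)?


Completion times:
  J1: C=4, w×C=7×4=28
  J2: C=14, w×C=5×14=70
  J3: C=29, w×C=6×29=174
Sum w×C = 272
Sum w = 18
Weighted avg = 272/18
= 15.11


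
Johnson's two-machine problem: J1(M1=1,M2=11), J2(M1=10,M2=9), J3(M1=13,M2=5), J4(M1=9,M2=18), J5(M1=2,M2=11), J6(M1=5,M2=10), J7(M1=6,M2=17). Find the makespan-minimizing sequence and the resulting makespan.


Johnson's rule:
Group 1 (M1≤M2, sort by M1): ['J1', 'J5', 'J6', 'J7', 'J4']
Group 2 (M1>M2, sort desc M2): ['J2', 'J3']
Sequence: J1 → J5 → J6 → J7 → J4 → J2 → J3
Makespan calculation:
  J1: M1 done=1, M2 done=12
  J5: M1 done=3, M2 done=23
  J6: M1 done=8, M2 done=33
  J7: M1 done=14, M2 done=50
  J4: M1 done=23, M2 done=68
  J2: M1 done=33, M2 done=77
  J3: M1 done=46, M2 done=82
= Sequence: J1 → J5 → J6 → J7 → J4 → J2 → J3, Makespan: 82


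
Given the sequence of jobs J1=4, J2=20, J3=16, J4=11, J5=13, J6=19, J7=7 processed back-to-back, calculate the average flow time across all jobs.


Completion times:
  J1: completes at 4
  J2: completes at 24
  J3: completes at 40
  J4: completes at 51
  J5: completes at 64
  J6: completes at 83
  J7: completes at 90
Sum = 356
Average = 356/7
= 50.86


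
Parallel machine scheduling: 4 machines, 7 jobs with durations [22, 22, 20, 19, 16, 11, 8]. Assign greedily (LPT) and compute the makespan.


Jobs (LPT sorted): [22, 22, 20, 19, 16, 11, 8]
Machines: 4
  J=22 → Machine 1 (load: 0+22=22)
  J=22 → Machine 2 (load: 0+22=22)
  J=20 → Machine 3 (load: 0+20=20)
  J=19 → Machine 4 (load: 0+19=19)
  J=16 → Machine 4 (load: 19+16=35)
  J=11 → Machine 3 (load: 20+11=31)
  J=8 → Machine 1 (load: 22+8=30)
Machine loads: [30, 22, 31, 35]
Makespan = max = 35 time units


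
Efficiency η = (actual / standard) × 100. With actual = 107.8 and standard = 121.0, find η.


Efficiency = (actual / standard) × 100
= (107.8 / 121.0) × 100
= 89.1%


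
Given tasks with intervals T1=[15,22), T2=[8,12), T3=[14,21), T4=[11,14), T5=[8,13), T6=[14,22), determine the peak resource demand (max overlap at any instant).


Check each time point for overlaps:
  t=11: 3 tasks active (T2, T4, T5)
Max concurrent = 3


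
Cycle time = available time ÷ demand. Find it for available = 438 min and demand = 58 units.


Cycle time = available time / demand
= 438 / 58
= 7.55 min/unit


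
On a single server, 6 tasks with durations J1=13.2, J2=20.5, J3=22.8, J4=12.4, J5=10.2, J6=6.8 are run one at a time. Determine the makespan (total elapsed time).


Sequential makespan: sum all processing times
= 13.2 + 20.5 + 22.8 + 12.4 + 10.2 + 6.8
= 85.9 time units


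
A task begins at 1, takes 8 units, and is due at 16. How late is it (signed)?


Completion = 1 + 8 = 9
Lateness = C - d = 9 - 16
= -7


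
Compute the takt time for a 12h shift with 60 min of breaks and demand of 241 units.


Available = 12×60 - 60 = 660 min
Takt time = 660 / 241
= 2.74 min/unit


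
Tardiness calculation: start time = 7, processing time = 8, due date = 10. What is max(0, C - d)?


Completion = start + processing = 7 + 8 = 15
Tardiness = max(0, C - d) = max(0, 15 - 10)
= max(0, 5)
= 5


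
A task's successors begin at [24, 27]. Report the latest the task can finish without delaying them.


LF = min of all successor start times
Successors start at: [24, 27]
LF = min(24, 27)
= 24


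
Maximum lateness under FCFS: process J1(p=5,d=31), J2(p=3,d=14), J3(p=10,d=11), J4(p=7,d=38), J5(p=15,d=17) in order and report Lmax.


Lateness per job (L = C - d):
  J1: C=5, d=31, L=-26
  J2: C=8, d=14, L=-6
  J3: C=18, d=11, L=7
  J4: C=25, d=38, L=-13
  J5: C=40, d=17, L=23
Lmax = max(-26, -6, 7, -13, 23)
= 23


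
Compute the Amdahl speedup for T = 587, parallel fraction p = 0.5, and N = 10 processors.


Amdahl's law: T_p = T × ((1-p) + p/N)
= 587 × ((1-0.5) + 0.5/10)
= 587 × (0.50 + 0.0500)
= 587 × 0.5500
= 322.85
Speedup = 587/322.85
= 1.82×


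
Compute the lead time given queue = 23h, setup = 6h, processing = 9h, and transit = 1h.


Lead time = queue + setup + processing + transit
= 23 + 6 + 9 + 1
= 39 hours


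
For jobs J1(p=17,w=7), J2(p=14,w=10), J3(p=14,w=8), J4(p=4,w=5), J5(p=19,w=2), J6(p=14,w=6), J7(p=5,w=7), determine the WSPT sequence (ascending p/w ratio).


WSPT (Smith's rule): sort by p/w ascending
  J7: p/w = 5/7 = 0.714
  J4: p/w = 4/5 = 0.800
  J2: p/w = 14/10 = 1.400
  J3: p/w = 14/8 = 1.750
  J6: p/w = 14/6 = 2.333
  J1: p/w = 17/7 = 2.429
  J5: p/w = 19/2 = 9.500
Order: J7 → J4 → J2 → J3 → J6 → J1 → J5


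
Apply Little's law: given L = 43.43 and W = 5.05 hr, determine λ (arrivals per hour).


Little's law: L = λW → λ = L / W
= 43.43 / 5.05
= 8.60 per hour


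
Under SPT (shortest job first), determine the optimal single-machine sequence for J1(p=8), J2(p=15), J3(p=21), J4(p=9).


SPT: sort by shortest processing time
  J1: p=8
  J4: p=9
  J2: p=15
  J3: p=21
Order: J1 → J4 → J2 → J3


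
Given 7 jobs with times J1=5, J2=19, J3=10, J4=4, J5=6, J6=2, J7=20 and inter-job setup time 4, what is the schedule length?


Makespan = Σ processing + (n-1) × setup
= (5 + 19 + 10 + 4 + 6 + 2 + 20) + (7-1)×4
= 66 + 24
= 90 time units


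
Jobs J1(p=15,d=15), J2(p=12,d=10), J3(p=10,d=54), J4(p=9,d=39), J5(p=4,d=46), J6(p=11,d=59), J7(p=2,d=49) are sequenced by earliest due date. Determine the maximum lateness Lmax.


EDD order: J2 → J1 → J4 → J5 → J7 → J3 → J6
Completion and lateness:
  J2: C=12, d=10, L=12-10=2
  J1: C=27, d=15, L=27-15=12
  J4: C=36, d=39, L=36-39=-3
  J5: C=40, d=46, L=40-46=-6
  J7: C=42, d=49, L=42-49=-7
  J3: C=52, d=54, L=52-54=-2
  J6: C=63, d=59, L=63-59=4
Lmax = max(2, 12, -3, -6, -7, -2, 4)
= 12


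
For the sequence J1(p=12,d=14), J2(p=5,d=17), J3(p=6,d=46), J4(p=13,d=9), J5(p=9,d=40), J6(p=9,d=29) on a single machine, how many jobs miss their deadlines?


Completion vs due date:
  J1: C=12, d=14 → on time
  J2: C=17, d=17 → on time
  J3: C=23, d=46 → on time
  J4: C=36, d=9 → TARDY
  J5: C=45, d=40 → TARDY
  J6: C=54, d=29 → TARDY
Tardy jobs: J4, J5, J6
Count = 3


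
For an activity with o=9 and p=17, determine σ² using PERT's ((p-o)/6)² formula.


σ² = ((p - o) / 6)² = (p - o)² / 36
= (17 - 9)² / 36
= 8² / 36
= 64 / 36
= 1.7778


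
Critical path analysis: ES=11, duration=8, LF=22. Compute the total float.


EF = ES + duration = 11 + 8 = 19
LS = LF - duration = 22 - 8 = 14
Total Float = LF - EF = 22 - 19
(or LS - ES = 14 - 11)
= 3


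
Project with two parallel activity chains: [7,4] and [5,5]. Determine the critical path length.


Path A: 7 + 4 = 11
Path B: 5 + 5 = 10
Critical path = longest = max(11, 10)
= 11 (Path A)


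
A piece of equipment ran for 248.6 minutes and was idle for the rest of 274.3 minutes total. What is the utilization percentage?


Utilization = busy / total × 100
= 248.6 / 274.3 × 100
= 90.6%


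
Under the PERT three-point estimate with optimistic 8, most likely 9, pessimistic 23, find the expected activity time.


te = (o + 4m + p) / 6
= (8 + 4×9 + 23) / 6
= (8 + 36 + 23) / 6
= 67 / 6
= 11.17


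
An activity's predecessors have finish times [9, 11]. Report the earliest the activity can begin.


ES = max of all predecessor completion times
Predecessors: [9, 11]
ES = max(9, 11)
= 11


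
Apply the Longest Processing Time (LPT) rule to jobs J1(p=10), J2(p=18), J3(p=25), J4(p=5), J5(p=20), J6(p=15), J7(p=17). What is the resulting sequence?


LPT: sort by longest processing time first
  J3: p=25
  J5: p=20
  J2: p=18
  J7: p=17
  J6: p=15
  J1: p=10
  J4: p=5
Order: J3 → J5 → J2 → J7 → J6 → J1 → J4


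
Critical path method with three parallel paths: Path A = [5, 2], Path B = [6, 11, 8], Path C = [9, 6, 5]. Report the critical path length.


Path A: 5 + 2 = 7
Path B: 6 + 11 + 8 = 25
Path C: 9 + 6 + 5 = 20
Critical path = longest = max(7, 25, 20)
= 25 (Path B)


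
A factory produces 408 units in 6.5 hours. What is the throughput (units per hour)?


Throughput = units / time
= 408 / 6.5
= 62.8 units/hour


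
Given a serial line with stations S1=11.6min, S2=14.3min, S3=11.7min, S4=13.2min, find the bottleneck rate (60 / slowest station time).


Bottleneck = longest station time
Station times: [11.6, 14.3, 11.7, 13.2]
Max = 14.3 min
Rate = 60 / 14.3
= 4.20 units/hour (bottleneck: 14.3min)


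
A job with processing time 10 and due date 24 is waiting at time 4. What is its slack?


Slack = due - current_time - processing
= 24 - 4 - 10
= 10


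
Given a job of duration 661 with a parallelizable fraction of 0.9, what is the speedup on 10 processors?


Amdahl's law: T_p = T × ((1-p) + p/N)
= 661 × ((1-0.9) + 0.9/10)
= 661 × (0.10 + 0.0900)
= 661 × 0.1900
= 125.59
Speedup = 661/125.59
= 5.26×


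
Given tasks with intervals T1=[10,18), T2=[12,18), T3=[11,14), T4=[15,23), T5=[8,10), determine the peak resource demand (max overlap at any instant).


Check each time point for overlaps:
  t=12: 3 tasks active (T1, T2, T3)
Max concurrent = 3


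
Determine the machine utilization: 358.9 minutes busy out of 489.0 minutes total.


Utilization = busy / total × 100
= 358.9 / 489.0 × 100
= 73.4%


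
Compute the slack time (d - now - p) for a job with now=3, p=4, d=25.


Slack = due - current_time - processing
= 25 - 3 - 4
= 18


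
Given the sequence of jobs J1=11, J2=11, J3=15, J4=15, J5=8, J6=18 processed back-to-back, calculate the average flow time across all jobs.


Completion times:
  J1: completes at 11
  J2: completes at 22
  J3: completes at 37
  J4: completes at 52
  J5: completes at 60
  J6: completes at 78
Sum = 260
Average = 260/6
= 43.33


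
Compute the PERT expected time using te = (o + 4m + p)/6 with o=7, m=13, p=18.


te = (o + 4m + p) / 6
= (7 + 4×13 + 18) / 6
= (7 + 52 + 18) / 6
= 77 / 6
= 12.83


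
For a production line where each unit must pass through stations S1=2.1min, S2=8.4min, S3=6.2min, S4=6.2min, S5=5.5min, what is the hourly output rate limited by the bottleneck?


Bottleneck = longest station time
Station times: [2.1, 8.4, 6.2, 6.2, 5.5]
Max = 8.4 min
Rate = 60 / 8.4
= 7.14 units/hour (bottleneck: 8.4min)


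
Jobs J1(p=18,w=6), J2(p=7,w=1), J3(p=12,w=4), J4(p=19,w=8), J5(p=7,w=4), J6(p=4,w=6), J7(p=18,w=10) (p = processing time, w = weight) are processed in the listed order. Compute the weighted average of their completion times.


Completion times:
  J1: C=18, w×C=6×18=108
  J2: C=25, w×C=1×25=25
  J3: C=37, w×C=4×37=148
  J4: C=56, w×C=8×56=448
  J5: C=63, w×C=4×63=252
  J6: C=67, w×C=6×67=402
  J7: C=85, w×C=10×85=850
Sum w×C = 2233
Sum w = 39
Weighted avg = 2233/39
= 57.26


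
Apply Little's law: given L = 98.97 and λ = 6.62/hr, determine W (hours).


Little's law: L = λW → W = L / λ
= 98.97 / 6.62
= 14.95 hours


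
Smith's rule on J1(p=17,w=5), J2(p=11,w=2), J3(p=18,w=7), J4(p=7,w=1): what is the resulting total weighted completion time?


WSPT order (by p/w): J3 → J1 → J2 → J4
  J3: C=18, w·C=7×18=126
  J1: C=35, w·C=5×35=175
  J2: C=46, w·C=2×46=92
  J4: C=53, w·C=1×53=53
Σ w·C = 446
= 446


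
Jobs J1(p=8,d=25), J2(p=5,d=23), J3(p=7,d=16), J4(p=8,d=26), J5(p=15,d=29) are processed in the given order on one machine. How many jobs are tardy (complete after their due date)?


Completion vs due date:
  J1: C=8, d=25 → on time
  J2: C=13, d=23 → on time
  J3: C=20, d=16 → TARDY
  J4: C=28, d=26 → TARDY
  J5: C=43, d=29 → TARDY
Tardy jobs: J3, J4, J5
Count = 3


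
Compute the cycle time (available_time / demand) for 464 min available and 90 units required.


Cycle time = available time / demand
= 464 / 90
= 5.16 min/unit


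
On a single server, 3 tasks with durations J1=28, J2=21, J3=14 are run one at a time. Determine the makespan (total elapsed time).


Sequential makespan: sum all processing times
= 28 + 21 + 14
= 63 time units


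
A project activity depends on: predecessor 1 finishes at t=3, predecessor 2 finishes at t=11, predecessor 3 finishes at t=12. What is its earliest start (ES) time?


ES = max of all predecessor completion times
Predecessors: [3, 11, 12]
ES = max(3, 11, 12)
= 12


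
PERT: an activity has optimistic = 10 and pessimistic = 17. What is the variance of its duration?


σ² = ((p - o) / 6)² = (p - o)² / 36
= (17 - 10)² / 36
= 7² / 36
= 49 / 36
= 1.3611


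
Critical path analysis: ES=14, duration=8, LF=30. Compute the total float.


EF = ES + duration = 14 + 8 = 22
LS = LF - duration = 30 - 8 = 22
Total Float = LF - EF = 30 - 22
(or LS - ES = 22 - 14)
= 8


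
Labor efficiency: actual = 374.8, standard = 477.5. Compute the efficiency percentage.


Efficiency = (actual / standard) × 100
= (374.8 / 477.5) × 100
= 78.5%


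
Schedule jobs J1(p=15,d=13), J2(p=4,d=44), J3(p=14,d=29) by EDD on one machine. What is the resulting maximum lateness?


EDD order: J1 → J3 → J2
Completion and lateness:
  J1: C=15, d=13, L=15-13=2
  J3: C=29, d=29, L=29-29=0
  J2: C=33, d=44, L=33-44=-11
Lmax = max(2, 0, -11)
= 2


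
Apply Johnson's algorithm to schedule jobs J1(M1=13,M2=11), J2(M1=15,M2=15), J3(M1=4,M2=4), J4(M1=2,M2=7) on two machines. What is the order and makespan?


Johnson's rule:
Group 1 (M1≤M2, sort by M1): ['J4', 'J3', 'J2']
Group 2 (M1>M2, sort desc M2): ['J1']
Sequence: J4 → J3 → J2 → J1
Makespan calculation:
  J4: M1 done=2, M2 done=9
  J3: M1 done=6, M2 done=13
  J2: M1 done=21, M2 done=36
  J1: M1 done=34, M2 done=47
= Sequence: J4 → J3 → J2 → J1, Makespan: 47


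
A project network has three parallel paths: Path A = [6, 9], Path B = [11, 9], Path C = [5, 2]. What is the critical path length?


Path A: 6 + 9 = 15
Path B: 11 + 9 = 20
Path C: 5 + 2 = 7
Critical path = longest = max(15, 20, 7)
= 20 (Path B)


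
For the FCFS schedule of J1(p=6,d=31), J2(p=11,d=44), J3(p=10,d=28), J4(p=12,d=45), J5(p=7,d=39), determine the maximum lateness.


Lateness per job (L = C - d):
  J1: C=6, d=31, L=-25
  J2: C=17, d=44, L=-27
  J3: C=27, d=28, L=-1
  J4: C=39, d=45, L=-6
  J5: C=46, d=39, L=7
Lmax = max(-25, -27, -1, -6, 7)
= 7


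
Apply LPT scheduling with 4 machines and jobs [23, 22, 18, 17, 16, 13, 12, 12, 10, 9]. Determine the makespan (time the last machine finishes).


Jobs (LPT sorted): [23, 22, 18, 17, 16, 13, 12, 12, 10, 9]
Machines: 4
  J=23 → Machine 1 (load: 0+23=23)
  J=22 → Machine 2 (load: 0+22=22)
  J=18 → Machine 3 (load: 0+18=18)
  J=17 → Machine 4 (load: 0+17=17)
  J=16 → Machine 4 (load: 17+16=33)
  J=13 → Machine 3 (load: 18+13=31)
  J=12 → Machine 2 (load: 22+12=34)
  J=12 → Machine 1 (load: 23+12=35)
  J=10 → Machine 3 (load: 31+10=41)
  J=9 → Machine 4 (load: 33+9=42)
Machine loads: [35, 34, 41, 42]
Makespan = max = 42 time units


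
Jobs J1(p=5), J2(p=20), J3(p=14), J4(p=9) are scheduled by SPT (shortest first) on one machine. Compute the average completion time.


SPT order: J1 → J4 → J3 → J2
Completion times:
  J1: C=5
  J4: C=14
  J3: C=28
  J2: C=48
Sum = 95, n = 4
Mean flow = 95/4
= 23.75


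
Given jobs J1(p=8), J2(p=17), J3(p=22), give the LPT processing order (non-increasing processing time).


LPT: sort by longest processing time first
  J3: p=22
  J2: p=17
  J1: p=8
Order: J3 → J2 → J1


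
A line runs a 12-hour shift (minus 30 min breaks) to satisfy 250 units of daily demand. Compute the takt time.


Available = 12×60 - 30 = 690 min
Takt time = 690 / 250
= 2.76 min/unit


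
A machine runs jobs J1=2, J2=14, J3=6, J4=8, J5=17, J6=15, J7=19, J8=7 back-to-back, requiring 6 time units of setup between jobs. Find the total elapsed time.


Makespan = Σ processing + (n-1) × setup
= (2 + 14 + 6 + 8 + 17 + 15 + 19 + 7) + (8-1)×6
= 88 + 42
= 130 time units


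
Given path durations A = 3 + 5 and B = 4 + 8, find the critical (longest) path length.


Path A: 3 + 5 = 8
Path B: 4 + 8 = 12
Critical path = longest = max(8, 12)
= 12 (Path B)


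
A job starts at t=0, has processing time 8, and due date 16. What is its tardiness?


Completion = start + processing = 0 + 8 = 8
Tardiness = max(0, C - d) = max(0, 8 - 16)
= max(0, -8)
= 0


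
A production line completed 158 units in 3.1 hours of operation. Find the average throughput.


Throughput = units / time
= 158 / 3.1
= 51.0 units/hour


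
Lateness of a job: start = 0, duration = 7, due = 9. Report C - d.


Completion = 0 + 7 = 7
Lateness = C - d = 7 - 9
= -2


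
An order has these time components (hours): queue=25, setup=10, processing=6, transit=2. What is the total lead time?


Lead time = queue + setup + processing + transit
= 25 + 10 + 6 + 2
= 43 hours


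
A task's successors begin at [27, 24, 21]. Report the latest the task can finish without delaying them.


LF = min of all successor start times
Successors start at: [27, 24, 21]
LF = min(27, 24, 21)
= 21


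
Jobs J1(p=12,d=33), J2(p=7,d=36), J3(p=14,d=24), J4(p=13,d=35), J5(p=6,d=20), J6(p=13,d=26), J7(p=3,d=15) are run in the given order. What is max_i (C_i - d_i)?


Lateness per job (L = C - d):
  J1: C=12, d=33, L=-21
  J2: C=19, d=36, L=-17
  J3: C=33, d=24, L=9
  J4: C=46, d=35, L=11
  J5: C=52, d=20, L=32
  J6: C=65, d=26, L=39
  J7: C=68, d=15, L=53
Lmax = max(-21, -17, 9, 11, 32, 39, 53)
= 53
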